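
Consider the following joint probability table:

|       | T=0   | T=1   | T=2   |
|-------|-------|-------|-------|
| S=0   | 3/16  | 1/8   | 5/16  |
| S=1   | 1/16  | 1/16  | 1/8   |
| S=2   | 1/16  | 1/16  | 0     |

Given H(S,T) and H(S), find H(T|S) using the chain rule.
From the chain rule: H(S,T) = H(S) + H(T|S)
Therefore: H(T|S) = H(S,T) - H(S)

H(S,T) = -[(3/16)·log₂(3/16) + (1/8)·log₂(1/8) + (5/16)·log₂(5/16) + (1/16)·log₂(1/16) + (1/16)·log₂(1/16) + (1/8)·log₂(1/8) + (1/16)·log₂(1/16) + (1/16)·log₂(1/16)]
  = 0.4528 + 0.3750 + 0.5244 + 0.2500 + 0.2500 + 0.3750 + 0.2500 + 0.2500
  = 2.7272 bits
Marginal P(S) (row sums):
  P(S=0) = 3/16 + 1/8 + 5/16 = 5/8
  P(S=1) = 1/16 + 1/16 + 1/8 = 1/4
  P(S=2) = 1/16 + 1/16 + 0 = 1/8
H(S) = -[(5/8)·log₂(5/8) + (1/4)·log₂(1/4) + (1/8)·log₂(1/8)]
  = 0.4238 + 0.5000 + 0.3750
  = 1.2988 bits

H(T|S) = 2.7272 - 1.2988 = 1.4284 bits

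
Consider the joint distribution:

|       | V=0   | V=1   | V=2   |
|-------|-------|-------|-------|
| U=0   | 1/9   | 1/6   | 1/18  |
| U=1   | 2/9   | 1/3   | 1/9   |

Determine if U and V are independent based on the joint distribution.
Marginal P(U) (row sums):
  P(U=0) = 1/9 + 1/6 + 1/18 = 1/3
  P(U=1) = 2/9 + 1/3 + 1/9 = 2/3
Marginal P(V) (column sums):
  P(V=0) = 1/9 + 2/9 = 1/3
  P(V=1) = 1/6 + 1/3 = 1/2
  P(V=2) = 1/18 + 1/9 = 1/6

U and V are independent iff P(U=i,V=j) = P(U=i)·P(V=j) for every cell.
  P(U=0)·P(V=0) = 1/3 × 1/3 = 1/9 = P(U=0,V=0) ✓
  P(U=0)·P(V=1) = 1/3 × 1/2 = 1/6 = P(U=0,V=1) ✓
  P(U=0)·P(V=2) = 1/3 × 1/6 = 1/18 = P(U=0,V=2) ✓
  P(U=1)·P(V=0) = 2/3 × 1/3 = 2/9 = P(U=1,V=0) ✓
  P(U=1)·P(V=1) = 2/3 × 1/2 = 1/3 = P(U=1,V=1) ✓
  P(U=1)·P(V=2) = 2/3 × 1/6 = 1/9 = P(U=1,V=2) ✓

Yes, U and V are independent: every cell factors, so I(U;V) = 0 bits.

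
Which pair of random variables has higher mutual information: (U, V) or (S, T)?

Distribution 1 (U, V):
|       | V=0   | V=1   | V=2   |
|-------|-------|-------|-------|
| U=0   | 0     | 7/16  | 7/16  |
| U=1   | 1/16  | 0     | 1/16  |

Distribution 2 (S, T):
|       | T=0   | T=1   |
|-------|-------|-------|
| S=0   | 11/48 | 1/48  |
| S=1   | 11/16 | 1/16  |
Distribution 1 (U, V):
Marginal P(U) (row sums):
  P(U=0) = 0 + 7/16 + 7/16 = 7/8
  P(U=1) = 1/16 + 0 + 1/16 = 1/8
Marginal P(V) (column sums):
  P(V=0) = 0 + 1/16 = 1/16
  P(V=1) = 7/16 + 0 = 7/16
  P(V=2) = 7/16 + 1/16 = 1/2

H(U) = -[(7/8)·log₂(7/8) + (1/8)·log₂(1/8)]
  = 0.1686 + 0.3750
  = 0.5436 bits
H(V) = -[(1/16)·log₂(1/16) + (7/16)·log₂(7/16) + (1/2)·log₂(1/2)]
  = 0.2500 + 0.5218 + 0.5000
  = 1.2718 bits
H(U,V) = -[(7/16)·log₂(7/16) + (7/16)·log₂(7/16) + (1/16)·log₂(1/16) + (1/16)·log₂(1/16)]
  = 0.5218 + 0.5218 + 0.2500 + 0.2500
  = 1.5436 bits

I(U;V) = H(U) + H(V) - H(U,V)
  = 0.5436 + 1.2718 - 1.5436
  = 0.2718 bits

Distribution 2 (S, T):
Marginal P(S) (row sums):
  P(S=0) = 11/48 + 1/48 = 1/4
  P(S=1) = 11/16 + 1/16 = 3/4
Marginal P(T) (column sums):
  P(T=0) = 11/48 + 11/16 = 11/12
  P(T=1) = 1/48 + 1/16 = 1/12

H(S) = -[(1/4)·log₂(1/4) + (3/4)·log₂(3/4)]
  = 0.5000 + 0.3113
  = 0.8113 bits
H(T) = -[(11/12)·log₂(11/12) + (1/12)·log₂(1/12)]
  = 0.1151 + 0.2987
  = 0.4138 bits
H(S,T) = -[(11/48)·log₂(11/48) + (1/48)·log₂(1/48) + (11/16)·log₂(11/16) + (1/16)·log₂(1/16)]
  = 0.4871 + 0.1164 + 0.3716 + 0.2500
  = 1.2251 bits

I(S;T) = H(S) + H(T) - H(S,T)
  = 0.8113 + 0.4138 - 1.2251
  = 0.0000 bits

I(U;V) = 0.2718 bits > I(S;T) = 0.0000 bits, so (U, V) has the higher mutual information (stronger dependence).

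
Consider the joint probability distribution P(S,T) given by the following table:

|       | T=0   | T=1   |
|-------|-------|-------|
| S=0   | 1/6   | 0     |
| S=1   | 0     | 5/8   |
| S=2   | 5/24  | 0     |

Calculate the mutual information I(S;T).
Marginal P(S) (row sums):
  P(S=0) = 1/6 + 0 = 1/6
  P(S=1) = 0 + 5/8 = 5/8
  P(S=2) = 5/24 + 0 = 5/24
Marginal P(T) (column sums):
  P(T=0) = 1/6 + 0 + 5/24 = 3/8
  P(T=1) = 0 + 5/8 + 0 = 5/8

H(S) = -[(1/6)·log₂(1/6) + (5/8)·log₂(5/8) + (5/24)·log₂(5/24)]
  = 0.4308 + 0.4238 + 0.4715
  = 1.3261 bits
H(T) = -[(3/8)·log₂(3/8) + (5/8)·log₂(5/8)]
  = 0.5306 + 0.4238
  = 0.9544 bits
H(S,T) = -[(1/6)·log₂(1/6) + (5/8)·log₂(5/8) + (5/24)·log₂(5/24)]
  = 0.4308 + 0.4238 + 0.4715
  = 1.3261 bits

I(S;T) = H(S) + H(T) - H(S,T)
  = 1.3261 + 0.9544 - 1.3261
  = 0.9544 bits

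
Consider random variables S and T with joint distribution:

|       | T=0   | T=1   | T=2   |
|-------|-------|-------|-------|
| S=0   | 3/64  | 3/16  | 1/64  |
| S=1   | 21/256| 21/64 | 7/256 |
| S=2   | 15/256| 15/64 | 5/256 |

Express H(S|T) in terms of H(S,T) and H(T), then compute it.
H(S|T) = H(S,T) - H(T)

Marginal P(T) (column sums):
  P(T=0) = 3/64 + 21/256 + 15/256 = 3/16
  P(T=1) = 3/16 + 21/64 + 15/64 = 3/4
  P(T=2) = 1/64 + 7/256 + 5/256 = 1/16

H(S,T) = -[(3/64)·log₂(3/64) + (3/16)·log₂(3/16) + (1/64)·log₂(1/64) + (21/256)·log₂(21/256) + (21/64)·log₂(21/64) + (7/256)·log₂(7/256) + (15/256)·log₂(15/256) + (15/64)·log₂(15/64) + (5/256)·log₂(5/256)]
  = 0.2070 + 0.4528 + 0.0938 + 0.2959 + 0.5275 + 0.1420 + 0.2398 + 0.4906 + 0.1109
  = 2.5603 bits
H(T) = -[(3/16)·log₂(3/16) + (3/4)·log₂(3/4) + (1/16)·log₂(1/16)]
  = 0.4528 + 0.3113 + 0.2500
  = 1.0141 bits

H(S|T) = 2.5603 - 1.0141 = 1.5462 bits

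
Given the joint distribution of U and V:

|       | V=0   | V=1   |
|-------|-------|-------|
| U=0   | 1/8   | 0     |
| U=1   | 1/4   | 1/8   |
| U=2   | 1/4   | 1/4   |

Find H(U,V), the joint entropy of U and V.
H(U,V) = -Σ P(U,V) log₂ P(U,V), summed over the non-zero cells:
H(U,V) = -[(1/8)·log₂(1/8) + (1/4)·log₂(1/4) + (1/8)·log₂(1/8) + (1/4)·log₂(1/4) + (1/4)·log₂(1/4)]
  = 0.3750 + 0.5000 + 0.3750 + 0.5000 + 0.5000
  = 2.2500 bits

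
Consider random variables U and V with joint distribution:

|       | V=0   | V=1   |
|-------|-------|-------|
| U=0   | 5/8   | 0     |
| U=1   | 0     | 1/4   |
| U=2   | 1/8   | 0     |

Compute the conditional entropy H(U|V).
Marginal P(V) (column sums):
  P(V=0) = 5/8 + 0 + 1/8 = 3/4
  P(V=1) = 0 + 1/4 + 0 = 1/4

H(U|V) = -Σ P(U,V)·log₂ P(U|V), where P(U|V) = P(U,V) / P(V)
  (cells with P(U,V) = 0 contribute 0)
  (U=0,V=0): P(U|V) = (5/8)/(3/4) = 5/6;  -(5/8)·log₂(5/6) = 0.1644
  (U=1,V=1): P(U|V) = (1/4)/(1/4) = 1;  -(1/4)·log₂(1) = 0.0000
  (U=2,V=0): P(U|V) = (1/8)/(3/4) = 1/6;  -(1/8)·log₂(1/6) = 0.3231
H(U|V) = 0.1644 + 0.0000 + 0.3231
  = 0.4875 bits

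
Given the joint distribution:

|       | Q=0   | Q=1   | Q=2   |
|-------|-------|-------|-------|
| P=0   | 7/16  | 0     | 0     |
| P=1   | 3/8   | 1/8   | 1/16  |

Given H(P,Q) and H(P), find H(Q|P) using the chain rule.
From the chain rule: H(P,Q) = H(P) + H(Q|P)
Therefore: H(Q|P) = H(P,Q) - H(P)

H(P,Q) = -[(7/16)·log₂(7/16) + (3/8)·log₂(3/8) + (1/8)·log₂(1/8) + (1/16)·log₂(1/16)]
  = 0.5218 + 0.5306 + 0.3750 + 0.2500
  = 1.6774 bits
Marginal P(P) (row sums):
  P(P=0) = 7/16 + 0 + 0 = 7/16
  P(P=1) = 3/8 + 1/8 + 1/16 = 9/16
H(P) = -[(7/16)·log₂(7/16) + (9/16)·log₂(9/16)]
  = 0.5218 + 0.4669
  = 0.9887 bits

H(Q|P) = 1.6774 - 0.9887 = 0.6887 bits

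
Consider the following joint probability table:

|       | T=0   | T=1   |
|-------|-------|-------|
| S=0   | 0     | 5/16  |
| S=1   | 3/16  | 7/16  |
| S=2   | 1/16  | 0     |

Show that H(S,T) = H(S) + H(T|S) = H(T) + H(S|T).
Marginal P(S) (row sums):
  P(S=0) = 0 + 5/16 = 5/16
  P(S=1) = 3/16 + 7/16 = 5/8
  P(S=2) = 1/16 + 0 = 1/16
Marginal P(T) (column sums):
  P(T=0) = 0 + 3/16 + 1/16 = 1/4
  P(T=1) = 5/16 + 7/16 + 0 = 3/4

Decomposition 1: H(S) + H(T|S)
H(S) = -[(5/16)·log₂(5/16) + (5/8)·log₂(5/8) + (1/16)·log₂(1/16)]
  = 0.5244 + 0.4238 + 0.2500
  = 1.1982 bits
H(T|S) = -Σ P(S,T)·log₂ P(T|S), where P(T|S) = P(S,T) / P(S)
  (cells with P(S,T) = 0 contribute 0)
  (S=0,T=1): P(T|S) = (5/16)/(5/16) = 1;  -(5/16)·log₂(1) = 0.0000
  (S=1,T=0): P(T|S) = (3/16)/(5/8) = 3/10;  -(3/16)·log₂(3/10) = 0.3257
  (S=1,T=1): P(T|S) = (7/16)/(5/8) = 7/10;  -(7/16)·log₂(7/10) = 0.2251
  (S=2,T=0): P(T|S) = (1/16)/(1/16) = 1;  -(1/16)·log₂(1) = 0.0000
H(T|S) = 0.0000 + 0.3257 + 0.2251 + 0.0000
  = 0.5508 bits
H(S) + H(T|S) = 1.1982 + 0.5508 = 1.7490 bits

Decomposition 2: H(T) + H(S|T)
H(T) = -[(1/4)·log₂(1/4) + (3/4)·log₂(3/4)]
  = 0.5000 + 0.3113
  = 0.8113 bits
H(S|T) = -Σ P(S,T)·log₂ P(S|T), where P(S|T) = P(S,T) / P(T)
  (cells with P(S,T) = 0 contribute 0)
  (S=0,T=1): P(S|T) = (5/16)/(3/4) = 5/12;  -(5/16)·log₂(5/12) = 0.3947
  (S=1,T=0): P(S|T) = (3/16)/(1/4) = 3/4;  -(3/16)·log₂(3/4) = 0.0778
  (S=1,T=1): P(S|T) = (7/16)/(3/4) = 7/12;  -(7/16)·log₂(7/12) = 0.3402
  (S=2,T=0): P(S|T) = (1/16)/(1/4) = 1/4;  -(1/16)·log₂(1/4) = 0.1250
H(S|T) = 0.3947 + 0.0778 + 0.3402 + 0.1250
  = 0.9377 bits
H(T) + H(S|T) = 0.8113 + 0.9377 = 1.7490 bits

Direct computation of the joint entropy:
H(S,T) = -[(5/16)·log₂(5/16) + (3/16)·log₂(3/16) + (7/16)·log₂(7/16) + (1/16)·log₂(1/16)]
  = 0.5244 + 0.4528 + 0.5218 + 0.2500
  = 1.7490 bits

All three agree: H(S,T) = 1.7490 bits ✓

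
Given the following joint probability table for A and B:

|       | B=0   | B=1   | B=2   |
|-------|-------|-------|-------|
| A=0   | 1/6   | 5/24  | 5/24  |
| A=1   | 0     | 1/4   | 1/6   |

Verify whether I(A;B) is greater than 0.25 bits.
Marginal P(A) (row sums):
  P(A=0) = 1/6 + 5/24 + 5/24 = 7/12
  P(A=1) = 0 + 1/4 + 1/6 = 5/12
Marginal P(B) (column sums):
  P(B=0) = 1/6 + 0 = 1/6
  P(B=1) = 5/24 + 1/4 = 11/24
  P(B=2) = 5/24 + 1/6 = 3/8

H(A) = -[(7/12)·log₂(7/12) + (5/12)·log₂(5/12)]
  = 0.4536 + 0.5263
  = 0.9799 bits
H(B) = -[(1/6)·log₂(1/6) + (11/24)·log₂(11/24) + (3/8)·log₂(3/8)]
  = 0.4308 + 0.5159 + 0.5306
  = 1.4773 bits
H(A,B) = -[(1/6)·log₂(1/6) + (5/24)·log₂(5/24) + (5/24)·log₂(5/24) + (1/4)·log₂(1/4) + (1/6)·log₂(1/6)]
  = 0.4308 + 0.4715 + 0.4715 + 0.5000 + 0.4308
  = 2.3046 bits

I(A;B) = H(A) + H(B) - H(A,B)
  = 0.9799 + 1.4773 - 2.3046
  = 0.1526 bits

No. I(A;B) = 0.1526 bits, which is ≤ 0.25 bits.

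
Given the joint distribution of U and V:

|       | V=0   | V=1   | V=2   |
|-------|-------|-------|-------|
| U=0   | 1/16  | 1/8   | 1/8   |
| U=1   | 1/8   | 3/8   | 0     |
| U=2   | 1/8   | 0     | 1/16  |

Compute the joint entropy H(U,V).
H(U,V) = -Σ P(U,V) log₂ P(U,V), summed over the non-zero cells:
H(U,V) = -[(1/16)·log₂(1/16) + (1/8)·log₂(1/8) + (1/8)·log₂(1/8) + (1/8)·log₂(1/8) + (3/8)·log₂(3/8) + (1/8)·log₂(1/8) + (1/16)·log₂(1/16)]
  = 0.2500 + 0.3750 + 0.3750 + 0.3750 + 0.5306 + 0.3750 + 0.2500
  = 2.5306 bits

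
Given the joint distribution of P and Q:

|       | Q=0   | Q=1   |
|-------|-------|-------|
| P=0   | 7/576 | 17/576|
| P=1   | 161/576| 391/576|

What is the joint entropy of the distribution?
H(P,Q) = -Σ P(P,Q) log₂ P(P,Q), summed over the non-zero cells:
H(P,Q) = -[(7/576)·log₂(7/576) + (17/576)·log₂(17/576) + (161/576)·log₂(161/576) + (391/576)·log₂(391/576)]
  = 0.0773 + 0.1500 + 0.5140 + 0.3794
  = 1.1207 bits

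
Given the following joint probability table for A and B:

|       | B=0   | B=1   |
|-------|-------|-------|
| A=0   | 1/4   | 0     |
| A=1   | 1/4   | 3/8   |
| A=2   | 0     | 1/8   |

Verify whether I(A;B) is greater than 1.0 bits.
Marginal P(A) (row sums):
  P(A=0) = 1/4 + 0 = 1/4
  P(A=1) = 1/4 + 3/8 = 5/8
  P(A=2) = 0 + 1/8 = 1/8
Marginal P(B) (column sums):
  P(B=0) = 1/4 + 1/4 + 0 = 1/2
  P(B=1) = 0 + 3/8 + 1/8 = 1/2

H(A) = -[(1/4)·log₂(1/4) + (5/8)·log₂(5/8) + (1/8)·log₂(1/8)]
  = 0.5000 + 0.4238 + 0.3750
  = 1.2988 bits
H(B) = -[(1/2)·log₂(1/2) + (1/2)·log₂(1/2)]
  = 0.5000 + 0.5000
  = 1.0000 bits
H(A,B) = -[(1/4)·log₂(1/4) + (1/4)·log₂(1/4) + (3/8)·log₂(3/8) + (1/8)·log₂(1/8)]
  = 0.5000 + 0.5000 + 0.5306 + 0.3750
  = 1.9056 bits

I(A;B) = H(A) + H(B) - H(A,B)
  = 1.2988 + 1.0000 - 1.9056
  = 0.3932 bits

No. I(A;B) = 0.3932 bits, which is ≤ 1.0 bits.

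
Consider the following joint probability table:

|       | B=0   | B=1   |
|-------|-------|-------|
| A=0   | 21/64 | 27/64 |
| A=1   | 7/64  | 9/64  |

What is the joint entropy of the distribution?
H(A,B) = -Σ P(A,B) log₂ P(A,B), summed over the non-zero cells:
H(A,B) = -[(21/64)·log₂(21/64) + (27/64)·log₂(27/64) + (7/64)·log₂(7/64) + (9/64)·log₂(9/64)]
  = 0.5275 + 0.5253 + 0.3492 + 0.3980
  = 1.8000 bits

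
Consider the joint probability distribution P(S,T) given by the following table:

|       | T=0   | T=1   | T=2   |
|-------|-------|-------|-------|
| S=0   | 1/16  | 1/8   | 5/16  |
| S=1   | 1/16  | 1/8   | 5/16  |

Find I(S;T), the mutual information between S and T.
Marginal P(S) (row sums):
  P(S=0) = 1/16 + 1/8 + 5/16 = 1/2
  P(S=1) = 1/16 + 1/8 + 5/16 = 1/2
Marginal P(T) (column sums):
  P(T=0) = 1/16 + 1/16 = 1/8
  P(T=1) = 1/8 + 1/8 = 1/4
  P(T=2) = 5/16 + 5/16 = 5/8

H(S) = -[(1/2)·log₂(1/2) + (1/2)·log₂(1/2)]
  = 0.5000 + 0.5000
  = 1.0000 bits
H(T) = -[(1/8)·log₂(1/8) + (1/4)·log₂(1/4) + (5/8)·log₂(5/8)]
  = 0.3750 + 0.5000 + 0.4238
  = 1.2988 bits
H(S,T) = -[(1/16)·log₂(1/16) + (1/8)·log₂(1/8) + (5/16)·log₂(5/16) + (1/16)·log₂(1/16) + (1/8)·log₂(1/8) + (5/16)·log₂(5/16)]
  = 0.2500 + 0.3750 + 0.5244 + 0.2500 + 0.3750 + 0.5244
  = 2.2988 bits

I(S;T) = H(S) + H(T) - H(S,T)
  = 1.0000 + 1.2988 - 2.2988
  = 0.0000 bits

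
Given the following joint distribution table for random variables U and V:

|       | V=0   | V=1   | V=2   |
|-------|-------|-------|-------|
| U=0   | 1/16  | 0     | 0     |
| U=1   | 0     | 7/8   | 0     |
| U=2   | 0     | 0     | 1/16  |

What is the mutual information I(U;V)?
Marginal P(U) (row sums):
  P(U=0) = 1/16 + 0 + 0 = 1/16
  P(U=1) = 0 + 7/8 + 0 = 7/8
  P(U=2) = 0 + 0 + 1/16 = 1/16
Marginal P(V) (column sums):
  P(V=0) = 1/16 + 0 + 0 = 1/16
  P(V=1) = 0 + 7/8 + 0 = 7/8
  P(V=2) = 0 + 0 + 1/16 = 1/16

H(U) = -[(1/16)·log₂(1/16) + (7/8)·log₂(7/8) + (1/16)·log₂(1/16)]
  = 0.2500 + 0.1686 + 0.2500
  = 0.6686 bits
H(V) = -[(1/16)·log₂(1/16) + (7/8)·log₂(7/8) + (1/16)·log₂(1/16)]
  = 0.2500 + 0.1686 + 0.2500
  = 0.6686 bits
H(U,V) = -[(1/16)·log₂(1/16) + (7/8)·log₂(7/8) + (1/16)·log₂(1/16)]
  = 0.2500 + 0.1686 + 0.2500
  = 0.6686 bits

I(U;V) = H(U) + H(V) - H(U,V)
  = 0.6686 + 0.6686 - 0.6686
  = 0.6686 bits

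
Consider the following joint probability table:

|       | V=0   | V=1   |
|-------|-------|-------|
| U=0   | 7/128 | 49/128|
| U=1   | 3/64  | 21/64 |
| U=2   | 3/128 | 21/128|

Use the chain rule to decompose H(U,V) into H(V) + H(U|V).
By the chain rule: H(U,V) = H(V) + H(U|V)

Marginal P(V) (column sums):
  P(V=0) = 7/128 + 3/64 + 3/128 = 1/8
  P(V=1) = 49/128 + 21/64 + 21/128 = 7/8
H(V) = -[(1/8)·log₂(1/8) + (7/8)·log₂(7/8)]
  = 0.3750 + 0.1686
  = 0.5436 bits
H(U|V) = -Σ P(U,V)·log₂ P(U|V), where P(U|V) = P(U,V) / P(V)
  (U=0,V=0): P(U|V) = (7/128)/(1/8) = 7/16;  -(7/128)·log₂(7/16) = 0.0652
  (U=0,V=1): P(U|V) = (49/128)/(7/8) = 7/16;  -(49/128)·log₂(7/16) = 0.4566
  (U=1,V=0): P(U|V) = (3/64)/(1/8) = 3/8;  -(3/64)·log₂(3/8) = 0.0663
  (U=1,V=1): P(U|V) = (21/64)/(7/8) = 3/8;  -(21/64)·log₂(3/8) = 0.4643
  (U=2,V=0): P(U|V) = (3/128)/(1/8) = 3/16;  -(3/128)·log₂(3/16) = 0.0566
  (U=2,V=1): P(U|V) = (21/128)/(7/8) = 3/16;  -(21/128)·log₂(3/16) = 0.3962
H(U|V) = 0.0652 + 0.4566 + 0.0663 + 0.4643 + 0.0566 + 0.3962
  = 1.5052 bits

H(U,V) = H(V) + H(U|V) = 0.5436 + 1.5052 = 2.0488 bits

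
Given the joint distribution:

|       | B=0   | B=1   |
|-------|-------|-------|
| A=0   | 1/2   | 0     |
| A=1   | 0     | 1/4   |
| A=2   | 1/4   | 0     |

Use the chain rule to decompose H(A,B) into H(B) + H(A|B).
By the chain rule: H(A,B) = H(B) + H(A|B)

Marginal P(B) (column sums):
  P(B=0) = 1/2 + 0 + 1/4 = 3/4
  P(B=1) = 0 + 1/4 + 0 = 1/4
H(B) = -[(3/4)·log₂(3/4) + (1/4)·log₂(1/4)]
  = 0.3113 + 0.5000
  = 0.8113 bits
H(A|B) = -Σ P(A,B)·log₂ P(A|B), where P(A|B) = P(A,B) / P(B)
  (cells with P(A,B) = 0 contribute 0)
  (A=0,B=0): P(A|B) = (1/2)/(3/4) = 2/3;  -(1/2)·log₂(2/3) = 0.2925
  (A=1,B=1): P(A|B) = (1/4)/(1/4) = 1;  -(1/4)·log₂(1) = 0.0000
  (A=2,B=0): P(A|B) = (1/4)/(3/4) = 1/3;  -(1/4)·log₂(1/3) = 0.3962
H(A|B) = 0.2925 + 0.0000 + 0.3962
  = 0.6887 bits

H(A,B) = H(B) + H(A|B) = 0.8113 + 0.6887 = 1.5000 bits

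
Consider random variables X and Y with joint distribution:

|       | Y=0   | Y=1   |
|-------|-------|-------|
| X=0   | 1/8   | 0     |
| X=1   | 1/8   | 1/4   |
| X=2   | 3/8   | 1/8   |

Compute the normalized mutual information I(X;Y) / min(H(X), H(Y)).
Marginal P(X) (row sums):
  P(X=0) = 1/8 + 0 = 1/8
  P(X=1) = 1/8 + 1/4 = 3/8
  P(X=2) = 3/8 + 1/8 = 1/2
Marginal P(Y) (column sums):
  P(Y=0) = 1/8 + 1/8 + 3/8 = 5/8
  P(Y=1) = 0 + 1/4 + 1/8 = 3/8

H(X) = -[(1/8)·log₂(1/8) + (3/8)·log₂(3/8) + (1/2)·log₂(1/2)]
  = 0.3750 + 0.5306 + 0.5000
  = 1.4056 bits
H(Y) = -[(5/8)·log₂(5/8) + (3/8)·log₂(3/8)]
  = 0.4238 + 0.5306
  = 0.9544 bits
H(X,Y) = -[(1/8)·log₂(1/8) + (1/8)·log₂(1/8) + (1/4)·log₂(1/4) + (3/8)·log₂(3/8) + (1/8)·log₂(1/8)]
  = 0.3750 + 0.3750 + 0.5000 + 0.5306 + 0.3750
  = 2.1556 bits

I(X;Y) = H(X) + H(Y) - H(X,Y)
  = 1.4056 + 0.9544 - 2.1556
  = 0.2044 bits

min(H(X), H(Y)) = min(1.4056, 0.9544) = 0.9544 bits
Normalized MI = 0.2044 / 0.9544 = 0.2142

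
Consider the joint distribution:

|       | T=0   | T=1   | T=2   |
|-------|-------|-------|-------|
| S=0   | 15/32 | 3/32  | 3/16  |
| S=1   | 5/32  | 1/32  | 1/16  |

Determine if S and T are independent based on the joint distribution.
Marginal P(S) (row sums):
  P(S=0) = 15/32 + 3/32 + 3/16 = 3/4
  P(S=1) = 5/32 + 1/32 + 1/16 = 1/4
Marginal P(T) (column sums):
  P(T=0) = 15/32 + 5/32 = 5/8
  P(T=1) = 3/32 + 1/32 = 1/8
  P(T=2) = 3/16 + 1/16 = 1/4

S and T are independent iff P(S=i,T=j) = P(S=i)·P(T=j) for every cell.
  P(S=0)·P(T=0) = 3/4 × 5/8 = 15/32 = P(S=0,T=0) ✓
  P(S=0)·P(T=1) = 3/4 × 1/8 = 3/32 = P(S=0,T=1) ✓
  P(S=0)·P(T=2) = 3/4 × 1/4 = 3/16 = P(S=0,T=2) ✓
  P(S=1)·P(T=0) = 1/4 × 5/8 = 5/32 = P(S=1,T=0) ✓
  P(S=1)·P(T=1) = 1/4 × 1/8 = 1/32 = P(S=1,T=1) ✓
  P(S=1)·P(T=2) = 1/4 × 1/4 = 1/16 = P(S=1,T=2) ✓

Yes, S and T are independent: every cell factors, so I(S;T) = 0 bits.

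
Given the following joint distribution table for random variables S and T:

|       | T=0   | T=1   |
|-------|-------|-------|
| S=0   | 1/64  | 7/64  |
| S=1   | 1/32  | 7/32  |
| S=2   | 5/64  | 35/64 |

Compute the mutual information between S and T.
Marginal P(S) (row sums):
  P(S=0) = 1/64 + 7/64 = 1/8
  P(S=1) = 1/32 + 7/32 = 1/4
  P(S=2) = 5/64 + 35/64 = 5/8
Marginal P(T) (column sums):
  P(T=0) = 1/64 + 1/32 + 5/64 = 1/8
  P(T=1) = 7/64 + 7/32 + 35/64 = 7/8

H(S) = -[(1/8)·log₂(1/8) + (1/4)·log₂(1/4) + (5/8)·log₂(5/8)]
  = 0.3750 + 0.5000 + 0.4238
  = 1.2988 bits
H(T) = -[(1/8)·log₂(1/8) + (7/8)·log₂(7/8)]
  = 0.3750 + 0.1686
  = 0.5436 bits
H(S,T) = -[(1/64)·log₂(1/64) + (7/64)·log₂(7/64) + (1/32)·log₂(1/32) + (7/32)·log₂(7/32) + (5/64)·log₂(5/64) + (35/64)·log₂(35/64)]
  = 0.0938 + 0.3492 + 0.1563 + 0.4796 + 0.2873 + 0.4762
  = 1.8424 bits

I(S;T) = H(S) + H(T) - H(S,T)
  = 1.2988 + 0.5436 - 1.8424
  = 0.0000 bits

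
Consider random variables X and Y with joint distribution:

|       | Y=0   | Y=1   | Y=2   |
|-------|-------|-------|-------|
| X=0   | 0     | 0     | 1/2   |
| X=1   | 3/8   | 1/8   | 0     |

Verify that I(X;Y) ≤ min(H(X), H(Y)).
Marginal P(X) (row sums):
  P(X=0) = 0 + 0 + 1/2 = 1/2
  P(X=1) = 3/8 + 1/8 + 0 = 1/2
Marginal P(Y) (column sums):
  P(Y=0) = 0 + 3/8 = 3/8
  P(Y=1) = 0 + 1/8 = 1/8
  P(Y=2) = 1/2 + 0 = 1/2

H(X) = -[(1/2)·log₂(1/2) + (1/2)·log₂(1/2)]
  = 0.5000 + 0.5000
  = 1.0000 bits
H(Y) = -[(3/8)·log₂(3/8) + (1/8)·log₂(1/8) + (1/2)·log₂(1/2)]
  = 0.5306 + 0.3750 + 0.5000
  = 1.4056 bits
H(X,Y) = -[(1/2)·log₂(1/2) + (3/8)·log₂(3/8) + (1/8)·log₂(1/8)]
  = 0.5000 + 0.5306 + 0.3750
  = 1.4056 bits

I(X;Y) = H(X) + H(Y) - H(X,Y)
  = 1.0000 + 1.4056 - 1.4056
  = 1.0000 bits

min(H(X), H(Y)) = min(1.0000, 1.4056) = 1.0000 bits
Since 1.0000 ≤ 1.0000, the bound is satisfied ✓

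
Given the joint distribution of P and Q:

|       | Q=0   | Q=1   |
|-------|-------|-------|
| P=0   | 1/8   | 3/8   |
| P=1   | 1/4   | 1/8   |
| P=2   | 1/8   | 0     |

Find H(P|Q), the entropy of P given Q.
Marginal P(Q) (column sums):
  P(Q=0) = 1/8 + 1/4 + 1/8 = 1/2
  P(Q=1) = 3/8 + 1/8 + 0 = 1/2

H(P|Q) = -Σ P(P,Q)·log₂ P(P|Q), where P(P|Q) = P(P,Q) / P(Q)
  (cells with P(P,Q) = 0 contribute 0)
  (P=0,Q=0): P(P|Q) = (1/8)/(1/2) = 1/4;  -(1/8)·log₂(1/4) = 0.2500
  (P=0,Q=1): P(P|Q) = (3/8)/(1/2) = 3/4;  -(3/8)·log₂(3/4) = 0.1556
  (P=1,Q=0): P(P|Q) = (1/4)/(1/2) = 1/2;  -(1/4)·log₂(1/2) = 0.2500
  (P=1,Q=1): P(P|Q) = (1/8)/(1/2) = 1/4;  -(1/8)·log₂(1/4) = 0.2500
  (P=2,Q=0): P(P|Q) = (1/8)/(1/2) = 1/4;  -(1/8)·log₂(1/4) = 0.2500
H(P|Q) = 0.2500 + 0.1556 + 0.2500 + 0.2500 + 0.2500
  = 1.1556 bits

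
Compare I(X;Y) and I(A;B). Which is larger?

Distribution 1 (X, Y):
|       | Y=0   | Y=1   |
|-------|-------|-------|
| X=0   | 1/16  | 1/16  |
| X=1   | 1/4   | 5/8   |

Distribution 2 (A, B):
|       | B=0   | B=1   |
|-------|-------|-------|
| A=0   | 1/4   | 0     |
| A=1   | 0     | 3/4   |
Distribution 1 (X, Y):
Marginal P(X) (row sums):
  P(X=0) = 1/16 + 1/16 = 1/8
  P(X=1) = 1/4 + 5/8 = 7/8
Marginal P(Y) (column sums):
  P(Y=0) = 1/16 + 1/4 = 5/16
  P(Y=1) = 1/16 + 5/8 = 11/16

H(X) = -[(1/8)·log₂(1/8) + (7/8)·log₂(7/8)]
  = 0.3750 + 0.1686
  = 0.5436 bits
H(Y) = -[(5/16)·log₂(5/16) + (11/16)·log₂(11/16)]
  = 0.5244 + 0.3716
  = 0.8960 bits
H(X,Y) = -[(1/16)·log₂(1/16) + (1/16)·log₂(1/16) + (1/4)·log₂(1/4) + (5/8)·log₂(5/8)]
  = 0.2500 + 0.2500 + 0.5000 + 0.4238
  = 1.4238 bits

I(X;Y) = H(X) + H(Y) - H(X,Y)
  = 0.5436 + 0.8960 - 1.4238
  = 0.0158 bits

Distribution 2 (A, B):
Marginal P(A) (row sums):
  P(A=0) = 1/4 + 0 = 1/4
  P(A=1) = 0 + 3/4 = 3/4
Marginal P(B) (column sums):
  P(B=0) = 1/4 + 0 = 1/4
  P(B=1) = 0 + 3/4 = 3/4

H(A) = -[(1/4)·log₂(1/4) + (3/4)·log₂(3/4)]
  = 0.5000 + 0.3113
  = 0.8113 bits
H(B) = -[(1/4)·log₂(1/4) + (3/4)·log₂(3/4)]
  = 0.5000 + 0.3113
  = 0.8113 bits
H(A,B) = -[(1/4)·log₂(1/4) + (3/4)·log₂(3/4)]
  = 0.5000 + 0.3113
  = 0.8113 bits

I(A;B) = H(A) + H(B) - H(A,B)
  = 0.8113 + 0.8113 - 0.8113
  = 0.8113 bits

I(A;B) = 0.8113 bits > I(X;Y) = 0.0158 bits, so (A, B) has the higher mutual information (stronger dependence).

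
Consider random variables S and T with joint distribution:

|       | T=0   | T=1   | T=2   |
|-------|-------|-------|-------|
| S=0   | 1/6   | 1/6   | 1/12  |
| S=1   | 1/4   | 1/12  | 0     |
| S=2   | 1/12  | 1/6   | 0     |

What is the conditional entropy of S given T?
Marginal P(T) (column sums):
  P(T=0) = 1/6 + 1/4 + 1/12 = 1/2
  P(T=1) = 1/6 + 1/12 + 1/6 = 5/12
  P(T=2) = 1/12 + 0 + 0 = 1/12

H(S|T) = -Σ P(S,T)·log₂ P(S|T), where P(S|T) = P(S,T) / P(T)
  (cells with P(S,T) = 0 contribute 0)
  (S=0,T=0): P(S|T) = (1/6)/(1/2) = 1/3;  -(1/6)·log₂(1/3) = 0.2642
  (S=0,T=1): P(S|T) = (1/6)/(5/12) = 2/5;  -(1/6)·log₂(2/5) = 0.2203
  (S=0,T=2): P(S|T) = (1/12)/(1/12) = 1;  -(1/12)·log₂(1) = 0.0000
  (S=1,T=0): P(S|T) = (1/4)/(1/2) = 1/2;  -(1/4)·log₂(1/2) = 0.2500
  (S=1,T=1): P(S|T) = (1/12)/(5/12) = 1/5;  -(1/12)·log₂(1/5) = 0.1935
  (S=2,T=0): P(S|T) = (1/12)/(1/2) = 1/6;  -(1/12)·log₂(1/6) = 0.2154
  (S=2,T=1): P(S|T) = (1/6)/(5/12) = 2/5;  -(1/6)·log₂(2/5) = 0.2203
H(S|T) = 0.2642 + 0.2203 + 0.0000 + 0.2500 + 0.1935 + 0.2154 + 0.2203
  = 1.3637 bits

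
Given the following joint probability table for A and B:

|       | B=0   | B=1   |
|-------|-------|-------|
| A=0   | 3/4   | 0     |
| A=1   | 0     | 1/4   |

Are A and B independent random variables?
Marginal P(A) (row sums):
  P(A=0) = 3/4 + 0 = 3/4
  P(A=1) = 0 + 1/4 = 1/4
Marginal P(B) (column sums):
  P(B=0) = 3/4 + 0 = 3/4
  P(B=1) = 0 + 1/4 = 1/4

A and B are independent iff P(A=i,B=j) = P(A=i)·P(B=j) for every cell.
  P(A=0)·P(B=0) = 3/4 × 3/4 = 9/16, but P(A=0,B=0) = 3/4 ✗

No, A and B are not independent. Quantitatively, I(A;B) > 0:

H(A) = -[(3/4)·log₂(3/4) + (1/4)·log₂(1/4)]
  = 0.3113 + 0.5000
  = 0.8113 bits
H(B) = -[(3/4)·log₂(3/4) + (1/4)·log₂(1/4)]
  = 0.3113 + 0.5000
  = 0.8113 bits
H(A,B) = -[(3/4)·log₂(3/4) + (1/4)·log₂(1/4)]
  = 0.3113 + 0.5000
  = 0.8113 bits
I(A;B) = H(A) + H(B) - H(A,B) = 0.8113 + 0.8113 - 0.8113 = 0.8113 bits > 0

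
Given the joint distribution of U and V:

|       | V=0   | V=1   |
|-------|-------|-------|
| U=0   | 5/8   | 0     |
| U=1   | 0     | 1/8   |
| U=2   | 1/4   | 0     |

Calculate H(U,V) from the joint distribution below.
H(U,V) = -Σ P(U,V) log₂ P(U,V), summed over the non-zero cells:
H(U,V) = -[(5/8)·log₂(5/8) + (1/8)·log₂(1/8) + (1/4)·log₂(1/4)]
  = 0.4238 + 0.3750 + 0.5000
  = 1.2988 bits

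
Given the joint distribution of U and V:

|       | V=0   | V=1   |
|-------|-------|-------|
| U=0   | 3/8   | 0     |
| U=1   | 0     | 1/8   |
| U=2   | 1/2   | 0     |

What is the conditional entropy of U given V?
Marginal P(V) (column sums):
  P(V=0) = 3/8 + 0 + 1/2 = 7/8
  P(V=1) = 0 + 1/8 + 0 = 1/8

H(U|V) = -Σ P(U,V)·log₂ P(U|V), where P(U|V) = P(U,V) / P(V)
  (cells with P(U,V) = 0 contribute 0)
  (U=0,V=0): P(U|V) = (3/8)/(7/8) = 3/7;  -(3/8)·log₂(3/7) = 0.4584
  (U=1,V=1): P(U|V) = (1/8)/(1/8) = 1;  -(1/8)·log₂(1) = 0.0000
  (U=2,V=0): P(U|V) = (1/2)/(7/8) = 4/7;  -(1/2)·log₂(4/7) = 0.4037
H(U|V) = 0.4584 + 0.0000 + 0.4037
  = 0.8621 bits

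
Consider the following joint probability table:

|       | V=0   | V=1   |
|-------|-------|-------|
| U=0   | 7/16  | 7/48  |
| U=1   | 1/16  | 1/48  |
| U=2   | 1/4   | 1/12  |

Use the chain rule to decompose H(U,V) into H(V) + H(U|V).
By the chain rule: H(U,V) = H(V) + H(U|V)

Marginal P(V) (column sums):
  P(V=0) = 7/16 + 1/16 + 1/4 = 3/4
  P(V=1) = 7/48 + 1/48 + 1/12 = 1/4
H(V) = -[(3/4)·log₂(3/4) + (1/4)·log₂(1/4)]
  = 0.3113 + 0.5000
  = 0.8113 bits
H(U|V) = -Σ P(U,V)·log₂ P(U|V), where P(U|V) = P(U,V) / P(V)
  (U=0,V=0): P(U|V) = (7/16)/(3/4) = 7/12;  -(7/16)·log₂(7/12) = 0.3402
  (U=0,V=1): P(U|V) = (7/48)/(1/4) = 7/12;  -(7/48)·log₂(7/12) = 0.1134
  (U=1,V=0): P(U|V) = (1/16)/(3/4) = 1/12;  -(1/16)·log₂(1/12) = 0.2241
  (U=1,V=1): P(U|V) = (1/48)/(1/4) = 1/12;  -(1/48)·log₂(1/12) = 0.0747
  (U=2,V=0): P(U|V) = (1/4)/(3/4) = 1/3;  -(1/4)·log₂(1/3) = 0.3962
  (U=2,V=1): P(U|V) = (1/12)/(1/4) = 1/3;  -(1/12)·log₂(1/3) = 0.1321
H(U|V) = 0.3402 + 0.1134 + 0.2241 + 0.0747 + 0.3962 + 0.1321
  = 1.2807 bits

H(U,V) = H(V) + H(U|V) = 0.8113 + 1.2807 = 2.0920 bits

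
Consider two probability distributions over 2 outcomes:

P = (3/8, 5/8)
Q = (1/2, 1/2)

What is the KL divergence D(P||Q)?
D(P||Q) = Σ P(i) log₂(P(i)/Q(i))
  i=0: (3/8) × log₂((3/8)/(1/2)) = (3/8) × log₂(3/4) = -0.1556
  i=1: (5/8) × log₂((5/8)/(1/2)) = (5/8) × log₂(5/4) = 0.2012
D(P||Q) = -0.1556 + 0.2012
  = 0.0456 bits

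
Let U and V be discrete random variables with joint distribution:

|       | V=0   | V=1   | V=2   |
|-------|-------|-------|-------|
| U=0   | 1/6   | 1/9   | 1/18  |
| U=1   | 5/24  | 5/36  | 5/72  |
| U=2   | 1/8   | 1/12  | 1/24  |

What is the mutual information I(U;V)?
Marginal P(U) (row sums):
  P(U=0) = 1/6 + 1/9 + 1/18 = 1/3
  P(U=1) = 5/24 + 5/36 + 5/72 = 5/12
  P(U=2) = 1/8 + 1/12 + 1/24 = 1/4
Marginal P(V) (column sums):
  P(V=0) = 1/6 + 5/24 + 1/8 = 1/2
  P(V=1) = 1/9 + 5/36 + 1/12 = 1/3
  P(V=2) = 1/18 + 5/72 + 1/24 = 1/6

H(U) = -[(1/3)·log₂(1/3) + (5/12)·log₂(5/12) + (1/4)·log₂(1/4)]
  = 0.5283 + 0.5263 + 0.5000
  = 1.5546 bits
H(V) = -[(1/2)·log₂(1/2) + (1/3)·log₂(1/3) + (1/6)·log₂(1/6)]
  = 0.5000 + 0.5283 + 0.4308
  = 1.4591 bits
H(U,V) = -[(1/6)·log₂(1/6) + (1/9)·log₂(1/9) + (1/18)·log₂(1/18) + (5/24)·log₂(5/24) + (5/36)·log₂(5/36) + (5/72)·log₂(5/72) + (1/8)·log₂(1/8) + (1/12)·log₂(1/12) + (1/24)·log₂(1/24)]
  = 0.4308 + 0.3522 + 0.2317 + 0.4715 + 0.3956 + 0.2672 + 0.3750 + 0.2987 + 0.1910
  = 3.0137 bits

I(U;V) = H(U) + H(V) - H(U,V)
  = 1.5546 + 1.4591 - 3.0137
  = 0.0000 bits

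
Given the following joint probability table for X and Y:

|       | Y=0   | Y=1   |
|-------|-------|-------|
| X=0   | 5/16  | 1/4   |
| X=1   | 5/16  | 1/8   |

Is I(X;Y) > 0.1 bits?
Marginal P(X) (row sums):
  P(X=0) = 5/16 + 1/4 = 9/16
  P(X=1) = 5/16 + 1/8 = 7/16
Marginal P(Y) (column sums):
  P(Y=0) = 5/16 + 5/16 = 5/8
  P(Y=1) = 1/4 + 1/8 = 3/8

H(X) = -[(9/16)·log₂(9/16) + (7/16)·log₂(7/16)]
  = 0.4669 + 0.5218
  = 0.9887 bits
H(Y) = -[(5/8)·log₂(5/8) + (3/8)·log₂(3/8)]
  = 0.4238 + 0.5306
  = 0.9544 bits
H(X,Y) = -[(5/16)·log₂(5/16) + (1/4)·log₂(1/4) + (5/16)·log₂(5/16) + (1/8)·log₂(1/8)]
  = 0.5244 + 0.5000 + 0.5244 + 0.3750
  = 1.9238 bits

I(X;Y) = H(X) + H(Y) - H(X,Y)
  = 0.9887 + 0.9544 - 1.9238
  = 0.0193 bits

No. I(X;Y) = 0.0193 bits, which is ≤ 0.1 bits.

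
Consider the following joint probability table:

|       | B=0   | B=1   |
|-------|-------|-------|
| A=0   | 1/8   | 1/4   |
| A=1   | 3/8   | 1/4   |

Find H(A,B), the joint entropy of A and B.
H(A,B) = -Σ P(A,B) log₂ P(A,B), summed over the non-zero cells:
H(A,B) = -[(1/8)·log₂(1/8) + (1/4)·log₂(1/4) + (3/8)·log₂(3/8) + (1/4)·log₂(1/4)]
  = 0.3750 + 0.5000 + 0.5306 + 0.5000
  = 1.9056 bits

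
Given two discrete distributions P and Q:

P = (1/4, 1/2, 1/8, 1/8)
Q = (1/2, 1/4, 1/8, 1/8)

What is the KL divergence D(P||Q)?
D(P||Q) = Σ P(i) log₂(P(i)/Q(i))
  i=0: (1/4) × log₂((1/4)/(1/2)) = (1/4) × log₂(1/2) = -0.2500
  i=1: (1/2) × log₂((1/2)/(1/4)) = (1/2) × log₂(2) = 0.5000
  i=2: (1/8) × log₂((1/8)/(1/8)) = (1/8) × log₂(1) = 0.0000
  i=3: (1/8) × log₂((1/8)/(1/8)) = (1/8) × log₂(1) = 0.0000
D(P||Q) = -0.2500 + 0.5000 + 0.0000 + 0.0000
  = 0.2500 bits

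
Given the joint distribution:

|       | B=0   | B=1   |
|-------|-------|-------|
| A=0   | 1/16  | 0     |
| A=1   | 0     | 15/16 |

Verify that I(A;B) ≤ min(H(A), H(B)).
Marginal P(A) (row sums):
  P(A=0) = 1/16 + 0 = 1/16
  P(A=1) = 0 + 15/16 = 15/16
Marginal P(B) (column sums):
  P(B=0) = 1/16 + 0 = 1/16
  P(B=1) = 0 + 15/16 = 15/16

H(A) = -[(1/16)·log₂(1/16) + (15/16)·log₂(15/16)]
  = 0.2500 + 0.0873
  = 0.3373 bits
H(B) = -[(1/16)·log₂(1/16) + (15/16)·log₂(15/16)]
  = 0.2500 + 0.0873
  = 0.3373 bits
H(A,B) = -[(1/16)·log₂(1/16) + (15/16)·log₂(15/16)]
  = 0.2500 + 0.0873
  = 0.3373 bits

I(A;B) = H(A) + H(B) - H(A,B)
  = 0.3373 + 0.3373 - 0.3373
  = 0.3373 bits

min(H(A), H(B)) = min(0.3373, 0.3373) = 0.3373 bits
Since 0.3373 ≤ 0.3373, the bound is satisfied ✓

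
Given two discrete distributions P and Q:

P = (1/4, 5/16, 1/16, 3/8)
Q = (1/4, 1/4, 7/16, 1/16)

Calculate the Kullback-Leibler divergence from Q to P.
D(P||Q) = Σ P(i) log₂(P(i)/Q(i))
  i=0: (1/4) × log₂((1/4)/(1/4)) = (1/4) × log₂(1) = 0.0000
  i=1: (5/16) × log₂((5/16)/(1/4)) = (5/16) × log₂(5/4) = 0.1006
  i=2: (1/16) × log₂((1/16)/(7/16)) = (1/16) × log₂(1/7) = -0.1755
  i=3: (3/8) × log₂((3/8)/(1/16)) = (3/8) × log₂(6) = 0.9694
D(P||Q) = 0.0000 + 0.1006 - 0.1755 + 0.9694
  = 0.8945 bits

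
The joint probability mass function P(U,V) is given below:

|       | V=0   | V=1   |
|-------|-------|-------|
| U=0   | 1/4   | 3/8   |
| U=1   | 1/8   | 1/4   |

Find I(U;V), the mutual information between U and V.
Marginal P(U) (row sums):
  P(U=0) = 1/4 + 3/8 = 5/8
  P(U=1) = 1/8 + 1/4 = 3/8
Marginal P(V) (column sums):
  P(V=0) = 1/4 + 1/8 = 3/8
  P(V=1) = 3/8 + 1/4 = 5/8

H(U) = -[(5/8)·log₂(5/8) + (3/8)·log₂(3/8)]
  = 0.4238 + 0.5306
  = 0.9544 bits
H(V) = -[(3/8)·log₂(3/8) + (5/8)·log₂(5/8)]
  = 0.5306 + 0.4238
  = 0.9544 bits
H(U,V) = -[(1/4)·log₂(1/4) + (3/8)·log₂(3/8) + (1/8)·log₂(1/8) + (1/4)·log₂(1/4)]
  = 0.5000 + 0.5306 + 0.3750 + 0.5000
  = 1.9056 bits

I(U;V) = H(U) + H(V) - H(U,V)
  = 0.9544 + 0.9544 - 1.9056
  = 0.0032 bits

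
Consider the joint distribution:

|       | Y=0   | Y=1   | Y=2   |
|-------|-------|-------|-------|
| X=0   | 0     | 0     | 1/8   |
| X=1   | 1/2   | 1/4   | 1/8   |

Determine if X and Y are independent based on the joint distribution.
Marginal P(X) (row sums):
  P(X=0) = 0 + 0 + 1/8 = 1/8
  P(X=1) = 1/2 + 1/4 + 1/8 = 7/8
Marginal P(Y) (column sums):
  P(Y=0) = 0 + 1/2 = 1/2
  P(Y=1) = 0 + 1/4 = 1/4
  P(Y=2) = 1/8 + 1/8 = 1/4

X and Y are independent iff P(X=i,Y=j) = P(X=i)·P(Y=j) for every cell.
  P(X=0)·P(Y=0) = 1/8 × 1/2 = 1/16, but P(X=0,Y=0) = 0 ✗

No, X and Y are not independent. Quantitatively, I(X;Y) > 0:

H(X) = -[(1/8)·log₂(1/8) + (7/8)·log₂(7/8)]
  = 0.3750 + 0.1686
  = 0.5436 bits
H(Y) = -[(1/2)·log₂(1/2) + (1/4)·log₂(1/4) + (1/4)·log₂(1/4)]
  = 0.5000 + 0.5000 + 0.5000
  = 1.5000 bits
H(X,Y) = -[(1/8)·log₂(1/8) + (1/2)·log₂(1/2) + (1/4)·log₂(1/4) + (1/8)·log₂(1/8)]
  = 0.3750 + 0.5000 + 0.5000 + 0.3750
  = 1.7500 bits
I(X;Y) = H(X) + H(Y) - H(X,Y) = 0.5436 + 1.5000 - 1.7500 = 0.2936 bits > 0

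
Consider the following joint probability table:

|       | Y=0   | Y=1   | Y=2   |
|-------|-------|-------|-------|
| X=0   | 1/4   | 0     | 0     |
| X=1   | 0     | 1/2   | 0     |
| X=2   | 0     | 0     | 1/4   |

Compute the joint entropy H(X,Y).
H(X,Y) = -Σ P(X,Y) log₂ P(X,Y), summed over the non-zero cells:
H(X,Y) = -[(1/4)·log₂(1/4) + (1/2)·log₂(1/2) + (1/4)·log₂(1/4)]
  = 0.5000 + 0.5000 + 0.5000
  = 1.5000 bits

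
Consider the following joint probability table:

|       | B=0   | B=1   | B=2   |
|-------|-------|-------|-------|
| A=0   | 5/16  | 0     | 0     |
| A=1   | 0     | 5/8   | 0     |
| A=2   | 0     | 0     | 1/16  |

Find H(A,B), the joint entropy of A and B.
H(A,B) = -Σ P(A,B) log₂ P(A,B), summed over the non-zero cells:
H(A,B) = -[(5/16)·log₂(5/16) + (5/8)·log₂(5/8) + (1/16)·log₂(1/16)]
  = 0.5244 + 0.4238 + 0.2500
  = 1.1982 bits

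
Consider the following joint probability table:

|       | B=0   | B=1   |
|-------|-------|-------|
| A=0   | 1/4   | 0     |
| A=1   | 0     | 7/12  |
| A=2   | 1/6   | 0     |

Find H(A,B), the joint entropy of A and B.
H(A,B) = -Σ P(A,B) log₂ P(A,B), summed over the non-zero cells:
H(A,B) = -[(1/4)·log₂(1/4) + (7/12)·log₂(7/12) + (1/6)·log₂(1/6)]
  = 0.5000 + 0.4536 + 0.4308
  = 1.3844 bits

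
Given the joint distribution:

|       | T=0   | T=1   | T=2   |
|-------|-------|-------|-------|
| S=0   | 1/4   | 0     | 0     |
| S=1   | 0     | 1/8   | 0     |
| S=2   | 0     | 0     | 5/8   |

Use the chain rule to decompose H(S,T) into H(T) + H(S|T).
By the chain rule: H(S,T) = H(T) + H(S|T)

Marginal P(T) (column sums):
  P(T=0) = 1/4 + 0 + 0 = 1/4
  P(T=1) = 0 + 1/8 + 0 = 1/8
  P(T=2) = 0 + 0 + 5/8 = 5/8
H(T) = -[(1/4)·log₂(1/4) + (1/8)·log₂(1/8) + (5/8)·log₂(5/8)]
  = 0.5000 + 0.3750 + 0.4238
  = 1.2988 bits
H(S|T) = -Σ P(S,T)·log₂ P(S|T), where P(S|T) = P(S,T) / P(T)
  (cells with P(S,T) = 0 contribute 0)
  (S=0,T=0): P(S|T) = (1/4)/(1/4) = 1;  -(1/4)·log₂(1) = 0.0000
  (S=1,T=1): P(S|T) = (1/8)/(1/8) = 1;  -(1/8)·log₂(1) = 0.0000
  (S=2,T=2): P(S|T) = (5/8)/(5/8) = 1;  -(5/8)·log₂(1) = 0.0000
H(S|T) = 0.0000 + 0.0000 + 0.0000
  = 0.0000 bits

H(S,T) = H(T) + H(S|T) = 1.2988 + 0.0000 = 1.2988 bits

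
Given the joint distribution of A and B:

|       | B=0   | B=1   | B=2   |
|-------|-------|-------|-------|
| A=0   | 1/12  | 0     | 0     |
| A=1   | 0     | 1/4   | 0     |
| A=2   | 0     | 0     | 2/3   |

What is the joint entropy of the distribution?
H(A,B) = -Σ P(A,B) log₂ P(A,B), summed over the non-zero cells:
H(A,B) = -[(1/12)·log₂(1/12) + (1/4)·log₂(1/4) + (2/3)·log₂(2/3)]
  = 0.2987 + 0.5000 + 0.3900
  = 1.1887 bits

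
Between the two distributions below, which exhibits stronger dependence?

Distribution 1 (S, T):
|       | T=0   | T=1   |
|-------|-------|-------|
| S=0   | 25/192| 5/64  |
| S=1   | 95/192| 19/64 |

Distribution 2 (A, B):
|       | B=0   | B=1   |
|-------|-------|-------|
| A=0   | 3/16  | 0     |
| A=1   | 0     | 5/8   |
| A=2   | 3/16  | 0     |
Distribution 1 (S, T):
Marginal P(S) (row sums):
  P(S=0) = 25/192 + 5/64 = 5/24
  P(S=1) = 95/192 + 19/64 = 19/24
Marginal P(T) (column sums):
  P(T=0) = 25/192 + 95/192 = 5/8
  P(T=1) = 5/64 + 19/64 = 3/8

H(S) = -[(5/24)·log₂(5/24) + (19/24)·log₂(19/24)]
  = 0.4715 + 0.2668
  = 0.7383 bits
H(T) = -[(5/8)·log₂(5/8) + (3/8)·log₂(3/8)]
  = 0.4238 + 0.5306
  = 0.9544 bits
H(S,T) = -[(25/192)·log₂(25/192) + (5/64)·log₂(5/64) + (95/192)·log₂(95/192) + (19/64)·log₂(19/64)]
  = 0.3830 + 0.2873 + 0.5023 + 0.5201
  = 1.6927 bits

I(S;T) = H(S) + H(T) - H(S,T)
  = 0.7383 + 0.9544 - 1.6927
  = 0.0000 bits

Distribution 2 (A, B):
Marginal P(A) (row sums):
  P(A=0) = 3/16 + 0 = 3/16
  P(A=1) = 0 + 5/8 = 5/8
  P(A=2) = 3/16 + 0 = 3/16
Marginal P(B) (column sums):
  P(B=0) = 3/16 + 0 + 3/16 = 3/8
  P(B=1) = 0 + 5/8 + 0 = 5/8

H(A) = -[(3/16)·log₂(3/16) + (5/8)·log₂(5/8) + (3/16)·log₂(3/16)]
  = 0.4528 + 0.4238 + 0.4528
  = 1.3294 bits
H(B) = -[(3/8)·log₂(3/8) + (5/8)·log₂(5/8)]
  = 0.5306 + 0.4238
  = 0.9544 bits
H(A,B) = -[(3/16)·log₂(3/16) + (5/8)·log₂(5/8) + (3/16)·log₂(3/16)]
  = 0.4528 + 0.4238 + 0.4528
  = 1.3294 bits

I(A;B) = H(A) + H(B) - H(A,B)
  = 1.3294 + 0.9544 - 1.3294
  = 0.9544 bits

I(A;B) = 0.9544 bits > I(S;T) = 0.0000 bits, so (A, B) has the higher mutual information (stronger dependence).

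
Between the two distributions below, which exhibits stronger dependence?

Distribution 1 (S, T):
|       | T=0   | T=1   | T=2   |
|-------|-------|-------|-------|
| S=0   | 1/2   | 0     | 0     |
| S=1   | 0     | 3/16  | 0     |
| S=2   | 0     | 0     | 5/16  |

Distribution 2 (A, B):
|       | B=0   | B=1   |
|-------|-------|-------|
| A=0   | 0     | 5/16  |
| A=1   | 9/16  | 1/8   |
Distribution 1 (S, T):
Marginal P(S) (row sums):
  P(S=0) = 1/2 + 0 + 0 = 1/2
  P(S=1) = 0 + 3/16 + 0 = 3/16
  P(S=2) = 0 + 0 + 5/16 = 5/16
Marginal P(T) (column sums):
  P(T=0) = 1/2 + 0 + 0 = 1/2
  P(T=1) = 0 + 3/16 + 0 = 3/16
  P(T=2) = 0 + 0 + 5/16 = 5/16

H(S) = -[(1/2)·log₂(1/2) + (3/16)·log₂(3/16) + (5/16)·log₂(5/16)]
  = 0.5000 + 0.4528 + 0.5244
  = 1.4772 bits
H(T) = -[(1/2)·log₂(1/2) + (3/16)·log₂(3/16) + (5/16)·log₂(5/16)]
  = 0.5000 + 0.4528 + 0.5244
  = 1.4772 bits
H(S,T) = -[(1/2)·log₂(1/2) + (3/16)·log₂(3/16) + (5/16)·log₂(5/16)]
  = 0.5000 + 0.4528 + 0.5244
  = 1.4772 bits

I(S;T) = H(S) + H(T) - H(S,T)
  = 1.4772 + 1.4772 - 1.4772
  = 1.4772 bits

Distribution 2 (A, B):
Marginal P(A) (row sums):
  P(A=0) = 0 + 5/16 = 5/16
  P(A=1) = 9/16 + 1/8 = 11/16
Marginal P(B) (column sums):
  P(B=0) = 0 + 9/16 = 9/16
  P(B=1) = 5/16 + 1/8 = 7/16

H(A) = -[(5/16)·log₂(5/16) + (11/16)·log₂(11/16)]
  = 0.5244 + 0.3716
  = 0.8960 bits
H(B) = -[(9/16)·log₂(9/16) + (7/16)·log₂(7/16)]
  = 0.4669 + 0.5218
  = 0.9887 bits
H(A,B) = -[(5/16)·log₂(5/16) + (9/16)·log₂(9/16) + (1/8)·log₂(1/8)]
  = 0.5244 + 0.4669 + 0.3750
  = 1.3663 bits

I(A;B) = H(A) + H(B) - H(A,B)
  = 0.8960 + 0.9887 - 1.3663
  = 0.5184 bits

I(S;T) = 1.4772 bits > I(A;B) = 0.5184 bits, so (S, T) has the higher mutual information (stronger dependence).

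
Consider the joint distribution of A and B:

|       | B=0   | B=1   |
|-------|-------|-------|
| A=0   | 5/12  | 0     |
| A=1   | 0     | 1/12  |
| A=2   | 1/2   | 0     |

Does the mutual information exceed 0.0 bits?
Marginal P(A) (row sums):
  P(A=0) = 5/12 + 0 = 5/12
  P(A=1) = 0 + 1/12 = 1/12
  P(A=2) = 1/2 + 0 = 1/2
Marginal P(B) (column sums):
  P(B=0) = 5/12 + 0 + 1/2 = 11/12
  P(B=1) = 0 + 1/12 + 0 = 1/12

H(A) = -[(5/12)·log₂(5/12) + (1/12)·log₂(1/12) + (1/2)·log₂(1/2)]
  = 0.5263 + 0.2987 + 0.5000
  = 1.3250 bits
H(B) = -[(11/12)·log₂(11/12) + (1/12)·log₂(1/12)]
  = 0.1151 + 0.2987
  = 0.4138 bits
H(A,B) = -[(5/12)·log₂(5/12) + (1/12)·log₂(1/12) + (1/2)·log₂(1/2)]
  = 0.5263 + 0.2987 + 0.5000
  = 1.3250 bits

I(A;B) = H(A) + H(B) - H(A,B)
  = 1.3250 + 0.4138 - 1.3250
  = 0.4138 bits

Yes. I(A;B) = 0.4138 bits, which is > 0.0 bits.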